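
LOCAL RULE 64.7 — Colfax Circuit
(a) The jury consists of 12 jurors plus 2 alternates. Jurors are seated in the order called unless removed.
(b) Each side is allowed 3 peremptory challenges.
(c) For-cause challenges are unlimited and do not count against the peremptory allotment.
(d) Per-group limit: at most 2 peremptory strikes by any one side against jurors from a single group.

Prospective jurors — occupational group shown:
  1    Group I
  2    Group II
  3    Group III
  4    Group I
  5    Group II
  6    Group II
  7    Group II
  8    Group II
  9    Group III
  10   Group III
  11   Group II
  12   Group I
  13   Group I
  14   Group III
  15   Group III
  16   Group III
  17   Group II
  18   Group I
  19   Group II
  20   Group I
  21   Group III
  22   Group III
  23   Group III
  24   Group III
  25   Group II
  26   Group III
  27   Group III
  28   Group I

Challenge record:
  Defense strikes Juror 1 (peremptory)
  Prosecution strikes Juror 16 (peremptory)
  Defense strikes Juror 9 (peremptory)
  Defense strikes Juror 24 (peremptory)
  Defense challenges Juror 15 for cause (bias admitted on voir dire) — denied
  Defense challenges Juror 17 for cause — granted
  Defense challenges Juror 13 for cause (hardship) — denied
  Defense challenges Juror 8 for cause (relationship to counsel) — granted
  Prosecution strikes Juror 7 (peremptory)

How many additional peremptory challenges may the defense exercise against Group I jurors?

Defense peremptories so far: #1, #9, #24 — 3 of 3 used, 0 left overall.
Against Group I: #1 — 1 used; per-group cap 2 leaves 1.
Binding limit: min(0, 1) = 0.

0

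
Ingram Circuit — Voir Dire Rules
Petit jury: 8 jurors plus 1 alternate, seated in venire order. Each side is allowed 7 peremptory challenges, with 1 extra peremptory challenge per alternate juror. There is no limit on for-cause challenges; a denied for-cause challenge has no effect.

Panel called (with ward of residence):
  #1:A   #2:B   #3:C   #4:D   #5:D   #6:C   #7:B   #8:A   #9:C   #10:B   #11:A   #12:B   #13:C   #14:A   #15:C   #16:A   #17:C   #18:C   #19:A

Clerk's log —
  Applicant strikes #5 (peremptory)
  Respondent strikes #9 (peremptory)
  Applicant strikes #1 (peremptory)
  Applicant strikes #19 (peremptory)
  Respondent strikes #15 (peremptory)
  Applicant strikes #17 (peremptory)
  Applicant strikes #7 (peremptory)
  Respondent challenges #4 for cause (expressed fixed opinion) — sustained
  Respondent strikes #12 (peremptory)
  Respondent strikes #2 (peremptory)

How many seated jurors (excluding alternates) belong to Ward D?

Removed: #1, #2, #4, #5, #7, #9, #12, #15, #17, #19.
Seated jurors 1–8: #3, #6, #8, #10, #11, #13, #14, #16 (alternates #18 not counted).
None of those are in Ward D → 0.

0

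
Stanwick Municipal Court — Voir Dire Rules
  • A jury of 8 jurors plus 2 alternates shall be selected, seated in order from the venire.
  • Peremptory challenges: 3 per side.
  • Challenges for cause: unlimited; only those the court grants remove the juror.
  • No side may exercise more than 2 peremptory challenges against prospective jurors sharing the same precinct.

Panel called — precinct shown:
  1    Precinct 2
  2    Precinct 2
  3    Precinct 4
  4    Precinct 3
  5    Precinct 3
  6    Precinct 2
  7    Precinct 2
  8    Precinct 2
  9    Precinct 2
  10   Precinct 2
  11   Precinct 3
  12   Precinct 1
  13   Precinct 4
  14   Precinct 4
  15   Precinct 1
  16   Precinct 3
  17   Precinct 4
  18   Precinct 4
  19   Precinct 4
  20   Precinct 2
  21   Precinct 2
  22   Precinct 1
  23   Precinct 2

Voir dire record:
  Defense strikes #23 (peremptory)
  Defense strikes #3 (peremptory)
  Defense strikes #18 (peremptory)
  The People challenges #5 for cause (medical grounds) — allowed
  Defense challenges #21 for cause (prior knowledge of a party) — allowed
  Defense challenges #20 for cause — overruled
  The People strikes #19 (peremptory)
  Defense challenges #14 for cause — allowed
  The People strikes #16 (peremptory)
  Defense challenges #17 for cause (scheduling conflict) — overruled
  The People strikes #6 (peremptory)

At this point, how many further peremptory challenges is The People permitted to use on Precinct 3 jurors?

0

The People peremptories so far: #19, #16, #6 — 3 of 3 used, 0 left overall.
Against Precinct 3: #16 — 1 used; per-precinct cap 2 leaves 1.
Binding limit: min(0, 1) = 0.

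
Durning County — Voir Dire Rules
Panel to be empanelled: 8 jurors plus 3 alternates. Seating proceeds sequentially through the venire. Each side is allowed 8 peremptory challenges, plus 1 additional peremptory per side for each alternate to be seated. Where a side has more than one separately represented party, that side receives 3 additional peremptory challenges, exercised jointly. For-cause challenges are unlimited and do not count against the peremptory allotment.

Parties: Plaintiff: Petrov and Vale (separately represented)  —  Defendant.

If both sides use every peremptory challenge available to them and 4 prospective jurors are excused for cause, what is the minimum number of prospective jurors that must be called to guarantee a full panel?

40

Seats to fill: 8 + 3 alternates = 11.
Peremptories — Plaintiff: 8 + 1×3 + 3 = 14; Defendant: 8 + 1×3 = 11; total 25.
For-cause removals: 4.
Minimum venire: 11 + 25 + 4 = 40.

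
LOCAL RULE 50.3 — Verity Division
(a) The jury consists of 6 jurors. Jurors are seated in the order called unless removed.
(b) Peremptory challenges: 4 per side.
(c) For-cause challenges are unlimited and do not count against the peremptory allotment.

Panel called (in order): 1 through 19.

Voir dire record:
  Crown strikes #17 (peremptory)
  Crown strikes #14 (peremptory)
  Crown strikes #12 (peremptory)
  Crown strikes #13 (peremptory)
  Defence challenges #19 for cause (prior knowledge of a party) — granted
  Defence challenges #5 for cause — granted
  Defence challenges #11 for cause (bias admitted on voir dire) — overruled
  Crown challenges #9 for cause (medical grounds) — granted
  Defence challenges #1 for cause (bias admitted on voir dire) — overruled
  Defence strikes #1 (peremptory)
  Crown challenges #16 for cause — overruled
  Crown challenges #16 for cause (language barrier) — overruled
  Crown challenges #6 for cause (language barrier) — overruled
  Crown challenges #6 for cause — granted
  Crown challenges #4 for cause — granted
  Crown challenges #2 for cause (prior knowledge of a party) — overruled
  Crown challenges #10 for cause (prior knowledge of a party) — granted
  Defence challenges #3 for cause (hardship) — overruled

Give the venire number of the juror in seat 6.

Removed: #1, #4, #5, #6, #9, #10, #12, #13, #14, #17, #19. (#2, #3, #11, #16 stay — for-cause denied.)
Filling seats in venire order through position 6: #2, #3, #7, #8, #11, #15.
So seat 6 is #15.

15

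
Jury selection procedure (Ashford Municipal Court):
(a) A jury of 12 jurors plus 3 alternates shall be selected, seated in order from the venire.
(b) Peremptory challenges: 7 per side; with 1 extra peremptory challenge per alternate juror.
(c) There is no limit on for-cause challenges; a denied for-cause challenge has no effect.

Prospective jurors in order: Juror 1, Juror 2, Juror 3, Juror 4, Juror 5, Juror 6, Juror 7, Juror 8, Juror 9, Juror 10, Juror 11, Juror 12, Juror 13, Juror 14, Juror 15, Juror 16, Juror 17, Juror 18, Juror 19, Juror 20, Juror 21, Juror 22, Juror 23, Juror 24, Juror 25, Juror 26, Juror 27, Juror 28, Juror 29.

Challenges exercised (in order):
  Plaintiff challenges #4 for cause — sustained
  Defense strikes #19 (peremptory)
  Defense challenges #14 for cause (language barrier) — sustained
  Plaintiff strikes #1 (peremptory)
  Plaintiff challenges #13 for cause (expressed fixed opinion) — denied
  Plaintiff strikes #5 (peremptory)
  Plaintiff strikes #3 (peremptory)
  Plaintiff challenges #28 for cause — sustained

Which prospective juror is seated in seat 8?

Removed: #1, #3, #4, #5, #14, #19, #28. (#13 stays — for-cause denied.)
Filling seats in venire order through position 8: #2, #6, #7, #8, #9, #10, #11, #12.
So seat 8 is #12.

12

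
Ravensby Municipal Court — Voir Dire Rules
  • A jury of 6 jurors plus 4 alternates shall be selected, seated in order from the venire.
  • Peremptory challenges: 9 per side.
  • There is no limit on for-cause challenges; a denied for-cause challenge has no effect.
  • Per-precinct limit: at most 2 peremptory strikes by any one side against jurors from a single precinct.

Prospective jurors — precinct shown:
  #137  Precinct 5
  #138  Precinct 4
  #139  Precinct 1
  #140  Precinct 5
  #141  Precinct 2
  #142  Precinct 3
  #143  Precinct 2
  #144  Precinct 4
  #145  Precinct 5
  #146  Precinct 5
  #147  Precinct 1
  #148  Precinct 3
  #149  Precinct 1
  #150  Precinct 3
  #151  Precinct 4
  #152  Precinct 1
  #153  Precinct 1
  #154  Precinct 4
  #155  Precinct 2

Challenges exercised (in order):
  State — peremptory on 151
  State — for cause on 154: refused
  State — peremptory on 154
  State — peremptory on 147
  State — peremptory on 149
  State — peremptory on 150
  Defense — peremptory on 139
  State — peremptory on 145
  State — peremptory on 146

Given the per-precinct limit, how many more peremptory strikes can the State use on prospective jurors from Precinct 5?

0

State peremptories so far: #151, #154, #147, #149, #150, #145, #146 — 7 of 9 used, 2 left overall.
Against Precinct 5: #145, #146 — 2 used; per-precinct cap 2 leaves 0.
Binding limit: min(2, 0) = 0.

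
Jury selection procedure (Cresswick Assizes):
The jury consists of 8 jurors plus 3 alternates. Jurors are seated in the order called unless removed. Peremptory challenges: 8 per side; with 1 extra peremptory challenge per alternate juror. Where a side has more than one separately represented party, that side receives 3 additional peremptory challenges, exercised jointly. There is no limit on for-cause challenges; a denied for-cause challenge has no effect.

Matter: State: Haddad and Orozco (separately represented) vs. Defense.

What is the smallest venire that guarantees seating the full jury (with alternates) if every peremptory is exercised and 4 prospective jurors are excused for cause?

40

Seats to fill: 8 + 3 alternates = 11.
Peremptories — State: 8 + 1×3 + 3 = 14; Defense: 8 + 1×3 = 11; total 25.
For-cause removals: 4.
Minimum venire: 11 + 25 + 4 = 40.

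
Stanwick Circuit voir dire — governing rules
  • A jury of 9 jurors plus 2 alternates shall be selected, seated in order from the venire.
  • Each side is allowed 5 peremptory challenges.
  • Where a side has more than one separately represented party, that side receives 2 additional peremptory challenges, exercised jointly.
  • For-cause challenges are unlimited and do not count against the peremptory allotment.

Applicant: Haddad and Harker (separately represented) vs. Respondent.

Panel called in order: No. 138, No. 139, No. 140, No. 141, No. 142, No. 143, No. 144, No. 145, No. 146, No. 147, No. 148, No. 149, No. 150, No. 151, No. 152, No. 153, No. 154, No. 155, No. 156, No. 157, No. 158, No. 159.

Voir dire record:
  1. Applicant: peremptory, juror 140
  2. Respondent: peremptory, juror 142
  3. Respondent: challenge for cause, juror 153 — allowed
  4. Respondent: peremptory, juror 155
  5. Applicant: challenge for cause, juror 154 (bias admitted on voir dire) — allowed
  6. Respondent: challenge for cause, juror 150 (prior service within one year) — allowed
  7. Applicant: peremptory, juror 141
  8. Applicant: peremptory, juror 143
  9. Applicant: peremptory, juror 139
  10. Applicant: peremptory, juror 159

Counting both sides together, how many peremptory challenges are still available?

Applicant allotment: 5 base + 2 multi-party = 7. Respondent allotment: 5.
Applicant peremptories used: #140, #141, #143, #139, #159 — 5 (the for-cause on #154 doesn't count).
Respondent peremptories used: #142, #155 — 2 (for-cause on #153, #150 don't count).
Remaining: (7 − 5) + (5 − 2) = 5.

5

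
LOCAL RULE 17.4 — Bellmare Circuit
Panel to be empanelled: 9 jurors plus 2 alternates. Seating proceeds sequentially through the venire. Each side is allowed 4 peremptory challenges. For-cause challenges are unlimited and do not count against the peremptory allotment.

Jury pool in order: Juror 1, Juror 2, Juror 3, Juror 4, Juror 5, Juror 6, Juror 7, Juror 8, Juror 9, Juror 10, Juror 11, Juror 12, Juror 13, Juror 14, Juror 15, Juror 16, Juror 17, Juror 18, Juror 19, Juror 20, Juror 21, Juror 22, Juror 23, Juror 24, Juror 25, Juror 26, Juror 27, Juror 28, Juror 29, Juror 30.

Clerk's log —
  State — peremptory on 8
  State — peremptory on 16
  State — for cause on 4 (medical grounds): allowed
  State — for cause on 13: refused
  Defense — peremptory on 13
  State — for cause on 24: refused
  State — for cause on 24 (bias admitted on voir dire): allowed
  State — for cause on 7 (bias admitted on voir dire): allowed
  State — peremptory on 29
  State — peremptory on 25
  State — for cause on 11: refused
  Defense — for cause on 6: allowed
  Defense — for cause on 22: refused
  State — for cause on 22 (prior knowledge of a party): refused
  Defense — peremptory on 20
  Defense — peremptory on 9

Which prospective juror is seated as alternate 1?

Removed: #4, #6, #7, #8, #9, #13, #16, #20, #24, #25, #29. (#11, #22 stay — for-cause denied.)
Seating in order: seats 1–9 → #1, #2, #3, #5, #10, #11, #12, #14, #15; alternates → #17, #18.
So alternate 1 is #17.

17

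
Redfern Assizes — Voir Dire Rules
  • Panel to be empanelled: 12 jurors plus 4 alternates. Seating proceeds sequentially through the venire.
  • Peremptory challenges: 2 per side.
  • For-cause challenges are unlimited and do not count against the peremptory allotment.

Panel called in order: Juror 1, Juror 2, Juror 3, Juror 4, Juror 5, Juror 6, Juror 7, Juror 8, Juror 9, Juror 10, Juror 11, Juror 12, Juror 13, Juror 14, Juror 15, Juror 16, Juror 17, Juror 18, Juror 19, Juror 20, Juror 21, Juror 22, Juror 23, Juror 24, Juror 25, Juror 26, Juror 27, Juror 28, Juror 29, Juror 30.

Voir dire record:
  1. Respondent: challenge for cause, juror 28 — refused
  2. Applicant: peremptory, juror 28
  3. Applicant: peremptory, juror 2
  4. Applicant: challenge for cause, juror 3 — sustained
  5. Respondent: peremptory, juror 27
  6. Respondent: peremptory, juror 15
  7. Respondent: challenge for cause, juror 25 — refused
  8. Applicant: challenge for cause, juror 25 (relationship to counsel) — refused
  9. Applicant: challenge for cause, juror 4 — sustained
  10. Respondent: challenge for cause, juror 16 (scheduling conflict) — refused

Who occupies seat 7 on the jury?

10

Removed: #2, #3, #4, #15, #27, #28. (#16, #25 stay — for-cause denied.)
Filling seats in venire order through position 7: #1, #5, #6, #7, #8, #9, #10.
So seat 7 is #10.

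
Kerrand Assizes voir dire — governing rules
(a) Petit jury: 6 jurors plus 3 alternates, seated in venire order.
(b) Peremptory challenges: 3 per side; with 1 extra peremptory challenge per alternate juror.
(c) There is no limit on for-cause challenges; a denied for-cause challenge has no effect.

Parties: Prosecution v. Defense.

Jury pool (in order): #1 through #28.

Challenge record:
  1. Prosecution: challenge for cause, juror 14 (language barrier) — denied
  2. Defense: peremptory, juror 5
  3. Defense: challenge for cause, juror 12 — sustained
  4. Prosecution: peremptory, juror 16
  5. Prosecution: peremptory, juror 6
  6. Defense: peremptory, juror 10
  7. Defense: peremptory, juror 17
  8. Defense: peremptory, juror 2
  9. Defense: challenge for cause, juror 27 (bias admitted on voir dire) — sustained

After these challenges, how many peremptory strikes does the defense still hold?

2

Defense allotment: 3 base + 1 × 3 alternates = 6.
Defense peremptories used: #5, #10, #17, #2 — 4 (for-cause on #12, #27 don't count).
Remaining: 6 − 4 = 2.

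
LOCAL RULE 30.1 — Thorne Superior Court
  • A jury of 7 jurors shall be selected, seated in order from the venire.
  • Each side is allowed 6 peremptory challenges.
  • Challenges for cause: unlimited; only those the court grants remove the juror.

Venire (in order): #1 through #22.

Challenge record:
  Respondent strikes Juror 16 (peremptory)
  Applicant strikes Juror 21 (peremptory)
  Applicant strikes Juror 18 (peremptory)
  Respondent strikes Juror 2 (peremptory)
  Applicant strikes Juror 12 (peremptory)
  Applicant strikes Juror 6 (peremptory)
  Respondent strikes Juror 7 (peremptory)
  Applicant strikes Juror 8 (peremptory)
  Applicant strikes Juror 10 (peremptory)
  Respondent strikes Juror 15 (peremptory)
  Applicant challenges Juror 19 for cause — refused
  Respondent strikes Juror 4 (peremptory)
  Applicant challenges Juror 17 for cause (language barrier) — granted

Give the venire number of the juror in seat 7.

Removed: #2, #4, #6, #7, #8, #10, #12, #15, #16, #17, #18, #21. (#19 stays — for-cause denied.)
Seating in order: seats 1–7 → #1, #3, #5, #9, #11, #13, #14.
So seat 7 is #14.

14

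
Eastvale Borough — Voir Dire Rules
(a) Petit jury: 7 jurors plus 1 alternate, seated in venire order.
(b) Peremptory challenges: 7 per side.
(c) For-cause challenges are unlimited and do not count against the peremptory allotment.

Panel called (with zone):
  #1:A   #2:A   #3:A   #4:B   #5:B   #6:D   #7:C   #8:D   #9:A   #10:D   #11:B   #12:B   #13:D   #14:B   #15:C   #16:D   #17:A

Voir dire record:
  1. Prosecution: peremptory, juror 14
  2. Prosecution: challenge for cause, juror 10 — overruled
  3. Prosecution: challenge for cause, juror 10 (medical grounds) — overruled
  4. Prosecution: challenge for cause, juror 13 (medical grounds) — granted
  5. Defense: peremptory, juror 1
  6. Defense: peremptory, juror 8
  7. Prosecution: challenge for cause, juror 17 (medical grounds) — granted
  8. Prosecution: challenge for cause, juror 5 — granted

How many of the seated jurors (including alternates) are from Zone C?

Removed: #1, #5, #8, #13, #14, #17.
Seated (8 incl. alternates): #2, #3, #4, #6, #7, #9, #10, #11.
Of those, in Zone C: #7 → 1.

1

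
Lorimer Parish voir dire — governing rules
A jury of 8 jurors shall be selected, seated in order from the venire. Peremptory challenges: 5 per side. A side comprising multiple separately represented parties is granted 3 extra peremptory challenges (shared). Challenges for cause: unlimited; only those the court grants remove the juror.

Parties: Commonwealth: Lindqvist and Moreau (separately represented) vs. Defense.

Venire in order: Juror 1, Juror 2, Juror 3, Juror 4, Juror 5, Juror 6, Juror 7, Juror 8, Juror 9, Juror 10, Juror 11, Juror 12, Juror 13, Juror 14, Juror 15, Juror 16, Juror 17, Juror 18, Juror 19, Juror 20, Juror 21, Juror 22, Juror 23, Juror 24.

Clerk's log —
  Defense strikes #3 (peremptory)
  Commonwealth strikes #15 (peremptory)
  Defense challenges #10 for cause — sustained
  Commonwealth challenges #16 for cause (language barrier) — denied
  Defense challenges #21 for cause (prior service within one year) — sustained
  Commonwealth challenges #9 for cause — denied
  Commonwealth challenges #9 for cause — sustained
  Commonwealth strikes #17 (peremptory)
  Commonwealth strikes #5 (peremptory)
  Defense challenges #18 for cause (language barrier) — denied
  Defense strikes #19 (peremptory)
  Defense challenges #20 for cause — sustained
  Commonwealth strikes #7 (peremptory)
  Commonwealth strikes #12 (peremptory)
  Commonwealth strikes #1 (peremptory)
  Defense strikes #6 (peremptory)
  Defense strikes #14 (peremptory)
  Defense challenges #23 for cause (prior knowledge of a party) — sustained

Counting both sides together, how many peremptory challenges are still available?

3

Commonwealth allotment: 5 base + 3 multi-party = 8. Defense allotment: 5.
Commonwealth peremptories used: #15, #17, #5, #7, #12, #1 — 6 (for-cause on #16, #9, #9 don't count).
Defense peremptories used: #3, #19, #6, #14 — 4 (for-cause on #10, #21, #18, #20, #23 don't count).
Remaining: (8 − 6) + (5 − 4) = 3.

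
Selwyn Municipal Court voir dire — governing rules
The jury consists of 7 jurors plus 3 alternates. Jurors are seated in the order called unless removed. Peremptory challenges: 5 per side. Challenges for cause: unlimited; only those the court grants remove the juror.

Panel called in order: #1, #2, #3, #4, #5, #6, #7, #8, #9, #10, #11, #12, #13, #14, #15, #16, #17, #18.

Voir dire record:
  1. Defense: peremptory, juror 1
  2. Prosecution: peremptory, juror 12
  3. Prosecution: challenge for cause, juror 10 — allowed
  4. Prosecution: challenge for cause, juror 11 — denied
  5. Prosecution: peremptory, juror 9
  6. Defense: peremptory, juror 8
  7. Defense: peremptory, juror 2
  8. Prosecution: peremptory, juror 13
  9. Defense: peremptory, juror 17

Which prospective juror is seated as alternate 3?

18

Removed: #1, #2, #8, #9, #10, #12, #13, #17. (#11 stays — for-cause denied.)
Seating in order: seats 1–7 → #3, #4, #5, #6, #7, #11, #14; alternates → #15, #16, #18.
So alternate 3 is #18.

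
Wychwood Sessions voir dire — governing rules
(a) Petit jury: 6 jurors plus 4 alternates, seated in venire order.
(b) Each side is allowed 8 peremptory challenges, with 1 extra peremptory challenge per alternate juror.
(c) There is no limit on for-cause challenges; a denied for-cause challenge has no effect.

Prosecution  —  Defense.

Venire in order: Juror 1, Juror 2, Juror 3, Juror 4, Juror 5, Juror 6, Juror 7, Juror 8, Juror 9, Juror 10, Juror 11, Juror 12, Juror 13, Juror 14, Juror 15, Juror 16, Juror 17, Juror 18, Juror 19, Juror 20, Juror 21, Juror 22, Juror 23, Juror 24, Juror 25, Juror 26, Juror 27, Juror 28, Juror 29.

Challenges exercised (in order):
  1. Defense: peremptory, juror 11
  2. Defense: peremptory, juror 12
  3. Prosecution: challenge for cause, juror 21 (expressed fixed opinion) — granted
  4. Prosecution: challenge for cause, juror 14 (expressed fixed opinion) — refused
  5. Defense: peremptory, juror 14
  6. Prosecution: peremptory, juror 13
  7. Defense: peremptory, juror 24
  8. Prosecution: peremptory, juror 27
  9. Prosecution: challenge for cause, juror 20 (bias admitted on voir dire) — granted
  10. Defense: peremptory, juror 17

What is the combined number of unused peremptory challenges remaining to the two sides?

17

Prosecution allotment: 8 base + 1 × 4 alternates = 12. Defense allotment: 8 base + 1 × 4 alternates = 12.
Prosecution peremptories used: #13, #27 — 2 (for-cause on #21, #14, #20 don't count).
Defense peremptories used: #11, #12, #14, #24, #17 — 5.
Remaining: (12 − 2) + (12 − 5) = 17.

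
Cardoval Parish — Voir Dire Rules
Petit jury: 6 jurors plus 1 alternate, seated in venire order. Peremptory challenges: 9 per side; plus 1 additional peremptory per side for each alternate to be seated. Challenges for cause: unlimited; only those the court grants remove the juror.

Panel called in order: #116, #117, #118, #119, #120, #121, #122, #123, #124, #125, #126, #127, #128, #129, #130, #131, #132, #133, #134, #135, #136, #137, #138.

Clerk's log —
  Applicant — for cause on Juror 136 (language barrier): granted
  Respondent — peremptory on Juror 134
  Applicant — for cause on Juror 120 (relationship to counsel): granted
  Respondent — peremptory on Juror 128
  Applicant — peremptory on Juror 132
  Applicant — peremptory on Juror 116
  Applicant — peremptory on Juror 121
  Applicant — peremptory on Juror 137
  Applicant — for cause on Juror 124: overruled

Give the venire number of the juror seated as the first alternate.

Removed: #116, #120, #121, #128, #132, #134, #136, #137. (#124 stays — for-cause denied.)
Seating in order: seats 1–6 → #117, #118, #119, #122, #123, #124; alternates → #125.
So alternate 1 is #125.

125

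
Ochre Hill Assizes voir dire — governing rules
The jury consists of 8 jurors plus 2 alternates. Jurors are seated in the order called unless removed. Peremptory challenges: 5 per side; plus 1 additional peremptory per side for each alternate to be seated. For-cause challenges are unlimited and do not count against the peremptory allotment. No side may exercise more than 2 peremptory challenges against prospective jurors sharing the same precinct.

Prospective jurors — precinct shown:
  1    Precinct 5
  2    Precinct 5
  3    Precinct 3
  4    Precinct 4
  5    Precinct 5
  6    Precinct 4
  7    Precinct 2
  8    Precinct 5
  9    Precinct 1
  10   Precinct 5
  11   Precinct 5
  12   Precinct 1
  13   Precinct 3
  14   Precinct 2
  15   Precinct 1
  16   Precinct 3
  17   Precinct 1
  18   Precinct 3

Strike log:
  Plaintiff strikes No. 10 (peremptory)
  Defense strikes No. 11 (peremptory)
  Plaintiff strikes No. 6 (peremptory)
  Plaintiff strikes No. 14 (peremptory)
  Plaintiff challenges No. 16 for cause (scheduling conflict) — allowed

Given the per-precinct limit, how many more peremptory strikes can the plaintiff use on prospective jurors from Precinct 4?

Plaintiff peremptories so far: #10, #6, #14 — 3 of 7 used, 4 left overall.
Against Precinct 4: #6 — 1 used; per-precinct cap 2 leaves 1.
Binding limit: min(4, 1) = 1.

1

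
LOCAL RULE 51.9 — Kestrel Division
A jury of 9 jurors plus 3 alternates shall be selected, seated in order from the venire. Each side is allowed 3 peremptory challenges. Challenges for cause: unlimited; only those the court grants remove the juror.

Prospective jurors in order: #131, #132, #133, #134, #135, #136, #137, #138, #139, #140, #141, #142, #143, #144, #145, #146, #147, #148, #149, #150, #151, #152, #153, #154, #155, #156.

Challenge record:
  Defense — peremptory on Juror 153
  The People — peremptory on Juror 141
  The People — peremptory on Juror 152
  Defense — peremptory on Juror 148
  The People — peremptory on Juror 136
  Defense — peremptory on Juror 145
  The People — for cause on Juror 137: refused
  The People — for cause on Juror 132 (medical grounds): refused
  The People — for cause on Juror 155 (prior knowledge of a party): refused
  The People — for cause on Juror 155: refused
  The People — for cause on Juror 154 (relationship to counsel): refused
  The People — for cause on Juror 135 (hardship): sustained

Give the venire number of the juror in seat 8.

140

Removed: #135, #136, #141, #145, #148, #152, #153. (#132, #137, #154, #155 stay — for-cause denied.)
Seating in order: seats 1–9 → #131, #132, #133, #134, #137, #138, #139, #140, #142; alternates → #143, #144, #146.
So seat 8 is #140.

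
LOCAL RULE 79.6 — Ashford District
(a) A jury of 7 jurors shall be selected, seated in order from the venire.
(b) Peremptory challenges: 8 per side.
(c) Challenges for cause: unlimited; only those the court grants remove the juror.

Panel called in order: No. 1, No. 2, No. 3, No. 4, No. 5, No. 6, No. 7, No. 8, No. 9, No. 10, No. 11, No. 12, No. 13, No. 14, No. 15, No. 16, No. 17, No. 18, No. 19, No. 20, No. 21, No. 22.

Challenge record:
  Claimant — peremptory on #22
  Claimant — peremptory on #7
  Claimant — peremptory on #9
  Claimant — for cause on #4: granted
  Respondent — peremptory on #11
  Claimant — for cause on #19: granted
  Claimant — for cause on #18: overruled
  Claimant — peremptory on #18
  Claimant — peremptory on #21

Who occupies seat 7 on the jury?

Removed: #4, #7, #9, #11, #18, #19, #21, #22.
Seating in order: seats 1–7 → #1, #2, #3, #5, #6, #8, #10.
So seat 7 is #10.

10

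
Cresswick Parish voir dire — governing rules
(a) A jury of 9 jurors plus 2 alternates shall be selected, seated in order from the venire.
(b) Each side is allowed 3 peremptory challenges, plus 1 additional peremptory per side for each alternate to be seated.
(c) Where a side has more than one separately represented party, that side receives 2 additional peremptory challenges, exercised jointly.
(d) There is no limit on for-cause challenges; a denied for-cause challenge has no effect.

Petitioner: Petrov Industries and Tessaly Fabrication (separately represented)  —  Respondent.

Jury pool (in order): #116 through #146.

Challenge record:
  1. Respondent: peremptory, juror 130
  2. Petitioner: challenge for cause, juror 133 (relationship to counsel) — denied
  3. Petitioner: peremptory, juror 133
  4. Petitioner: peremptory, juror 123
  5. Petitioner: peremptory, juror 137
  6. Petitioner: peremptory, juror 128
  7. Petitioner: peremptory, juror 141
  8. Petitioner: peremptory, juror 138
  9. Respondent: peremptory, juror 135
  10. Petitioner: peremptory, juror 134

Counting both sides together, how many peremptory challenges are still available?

3

Petitioner allotment: 3 base + 1 × 2 alternates + 2 multi-party = 7. Respondent allotment: 3 base + 1 × 2 alternates = 5.
Petitioner peremptories used: #133, #123, #137, #128, #141, #138, #134 — 7 (the for-cause on #133 doesn't count).
Respondent peremptories used: #130, #135 — 2.
Remaining: (7 − 7) + (5 − 2) = 3.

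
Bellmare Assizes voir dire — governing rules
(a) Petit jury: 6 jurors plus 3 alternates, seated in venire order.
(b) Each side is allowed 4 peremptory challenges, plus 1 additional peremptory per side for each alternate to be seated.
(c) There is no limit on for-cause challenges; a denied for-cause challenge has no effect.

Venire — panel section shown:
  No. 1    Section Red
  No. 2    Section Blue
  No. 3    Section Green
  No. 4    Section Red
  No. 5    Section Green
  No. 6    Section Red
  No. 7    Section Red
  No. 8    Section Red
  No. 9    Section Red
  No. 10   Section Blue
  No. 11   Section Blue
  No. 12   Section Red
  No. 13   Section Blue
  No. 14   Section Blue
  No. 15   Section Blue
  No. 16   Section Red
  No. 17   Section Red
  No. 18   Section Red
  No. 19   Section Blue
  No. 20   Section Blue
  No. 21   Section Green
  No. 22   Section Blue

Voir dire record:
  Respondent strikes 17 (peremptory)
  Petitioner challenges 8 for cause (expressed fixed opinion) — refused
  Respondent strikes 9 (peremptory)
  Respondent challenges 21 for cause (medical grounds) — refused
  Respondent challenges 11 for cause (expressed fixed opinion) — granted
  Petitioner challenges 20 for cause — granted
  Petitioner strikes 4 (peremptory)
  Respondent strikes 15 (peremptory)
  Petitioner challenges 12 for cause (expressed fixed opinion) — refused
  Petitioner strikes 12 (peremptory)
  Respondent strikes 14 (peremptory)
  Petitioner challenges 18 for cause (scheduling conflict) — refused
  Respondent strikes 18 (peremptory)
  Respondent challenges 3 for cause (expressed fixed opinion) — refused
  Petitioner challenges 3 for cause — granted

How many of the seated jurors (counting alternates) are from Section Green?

1

Removed: #3, #4, #9, #11, #12, #14, #15, #17, #18, #20.
Seated (9 incl. alternates): #1, #2, #5, #6, #7, #8, #10, #13, #16.
Of those, in Section Green: #5 → 1.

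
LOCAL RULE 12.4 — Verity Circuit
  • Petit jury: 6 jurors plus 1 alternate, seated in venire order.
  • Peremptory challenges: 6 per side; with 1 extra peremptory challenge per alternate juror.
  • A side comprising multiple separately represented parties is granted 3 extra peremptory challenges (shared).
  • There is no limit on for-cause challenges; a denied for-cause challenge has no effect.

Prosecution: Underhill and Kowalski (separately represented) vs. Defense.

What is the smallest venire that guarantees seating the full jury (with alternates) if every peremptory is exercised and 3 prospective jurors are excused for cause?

27

Seats to fill: 6 + 1 alternates = 7.
Peremptories — Prosecution: 6 + 1×1 + 3 = 10; Defense: 6 + 1×1 = 7; total 17.
For-cause removals: 3.
Minimum venire: 7 + 17 + 3 = 27.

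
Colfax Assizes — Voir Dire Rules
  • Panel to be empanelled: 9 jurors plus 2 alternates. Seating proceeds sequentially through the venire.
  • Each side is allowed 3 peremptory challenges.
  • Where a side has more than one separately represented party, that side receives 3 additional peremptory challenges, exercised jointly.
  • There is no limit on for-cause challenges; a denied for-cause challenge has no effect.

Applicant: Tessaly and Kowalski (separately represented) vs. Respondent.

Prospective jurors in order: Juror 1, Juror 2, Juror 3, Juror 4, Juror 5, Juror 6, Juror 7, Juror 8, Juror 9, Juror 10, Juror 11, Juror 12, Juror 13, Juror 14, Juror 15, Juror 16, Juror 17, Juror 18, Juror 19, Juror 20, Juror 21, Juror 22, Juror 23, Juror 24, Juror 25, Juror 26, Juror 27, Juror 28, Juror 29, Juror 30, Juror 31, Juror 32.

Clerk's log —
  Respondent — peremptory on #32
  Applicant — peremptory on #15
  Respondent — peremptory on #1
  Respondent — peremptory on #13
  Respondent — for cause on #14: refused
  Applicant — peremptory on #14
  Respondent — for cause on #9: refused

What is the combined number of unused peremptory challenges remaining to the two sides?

4

Applicant allotment: 3 base + 3 multi-party = 6. Respondent allotment: 3.
Applicant peremptories used: #15, #14 — 2.
Respondent peremptories used: #32, #1, #13 — 3 (for-cause on #14, #9 don't count).
Remaining: (6 − 2) + (3 − 3) = 4.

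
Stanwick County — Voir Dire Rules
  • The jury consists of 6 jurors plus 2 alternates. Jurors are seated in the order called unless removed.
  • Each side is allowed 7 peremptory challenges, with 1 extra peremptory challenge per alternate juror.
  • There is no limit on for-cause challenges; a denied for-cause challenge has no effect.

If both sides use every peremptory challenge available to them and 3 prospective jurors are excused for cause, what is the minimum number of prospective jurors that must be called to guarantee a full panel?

29

Seats to fill: 6 + 2 alternates = 8.
Peremptories: 7 + 1×2 = 9 per side × 2 sides = 18.
For-cause removals: 3.
Minimum venire: 8 + 18 + 3 = 29.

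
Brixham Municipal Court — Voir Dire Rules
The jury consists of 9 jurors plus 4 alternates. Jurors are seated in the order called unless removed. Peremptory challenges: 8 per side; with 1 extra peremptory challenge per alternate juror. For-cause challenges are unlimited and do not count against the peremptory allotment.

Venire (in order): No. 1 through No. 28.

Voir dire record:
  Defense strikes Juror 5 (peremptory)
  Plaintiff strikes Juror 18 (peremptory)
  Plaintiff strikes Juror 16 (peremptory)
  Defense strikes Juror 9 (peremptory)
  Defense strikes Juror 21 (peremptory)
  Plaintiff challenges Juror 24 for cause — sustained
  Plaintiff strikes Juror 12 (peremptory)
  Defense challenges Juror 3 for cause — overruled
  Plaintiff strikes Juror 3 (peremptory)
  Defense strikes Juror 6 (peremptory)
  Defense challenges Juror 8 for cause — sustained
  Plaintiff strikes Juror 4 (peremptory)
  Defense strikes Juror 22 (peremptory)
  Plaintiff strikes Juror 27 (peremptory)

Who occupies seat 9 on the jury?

Removed: #3, #4, #5, #6, #8, #9, #12, #16, #18, #21, #22, #24, #27.
Seating in order: seats 1–9 → #1, #2, #7, #10, #11, #13, #14, #15, #17; alternates → #19, #20, #23, #25.
So seat 9 is #17.

17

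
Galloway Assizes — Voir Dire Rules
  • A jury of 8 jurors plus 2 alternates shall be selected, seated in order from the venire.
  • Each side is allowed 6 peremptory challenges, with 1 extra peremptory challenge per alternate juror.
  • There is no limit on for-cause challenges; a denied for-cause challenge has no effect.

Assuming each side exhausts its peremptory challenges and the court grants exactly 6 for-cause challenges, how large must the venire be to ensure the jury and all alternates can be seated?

32

Seats to fill: 8 + 2 alternates = 10.
Peremptories: 6 + 1×2 = 8 per side × 2 sides = 16.
For-cause removals: 6.
Minimum venire: 10 + 16 + 6 = 32.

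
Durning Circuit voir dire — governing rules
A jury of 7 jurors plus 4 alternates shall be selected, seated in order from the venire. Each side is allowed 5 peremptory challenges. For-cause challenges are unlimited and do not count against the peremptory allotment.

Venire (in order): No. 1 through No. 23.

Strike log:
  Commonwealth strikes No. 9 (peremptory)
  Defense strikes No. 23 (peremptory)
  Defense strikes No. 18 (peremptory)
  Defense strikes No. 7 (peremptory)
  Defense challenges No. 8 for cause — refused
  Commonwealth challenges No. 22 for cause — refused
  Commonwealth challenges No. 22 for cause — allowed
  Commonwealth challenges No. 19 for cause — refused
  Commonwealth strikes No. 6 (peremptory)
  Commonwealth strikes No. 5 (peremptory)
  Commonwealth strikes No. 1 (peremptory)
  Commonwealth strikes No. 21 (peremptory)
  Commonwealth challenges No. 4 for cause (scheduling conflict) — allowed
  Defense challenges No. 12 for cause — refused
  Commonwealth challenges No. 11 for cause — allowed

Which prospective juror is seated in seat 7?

14

Removed: #1, #4, #5, #6, #7, #9, #11, #18, #21, #22, #23. (#8, #12, #19 stay — for-cause denied.)
Seating in order: seats 1–7 → #2, #3, #8, #10, #12, #13, #14; alternates → #15, #16, #17, #19.
So seat 7 is #14.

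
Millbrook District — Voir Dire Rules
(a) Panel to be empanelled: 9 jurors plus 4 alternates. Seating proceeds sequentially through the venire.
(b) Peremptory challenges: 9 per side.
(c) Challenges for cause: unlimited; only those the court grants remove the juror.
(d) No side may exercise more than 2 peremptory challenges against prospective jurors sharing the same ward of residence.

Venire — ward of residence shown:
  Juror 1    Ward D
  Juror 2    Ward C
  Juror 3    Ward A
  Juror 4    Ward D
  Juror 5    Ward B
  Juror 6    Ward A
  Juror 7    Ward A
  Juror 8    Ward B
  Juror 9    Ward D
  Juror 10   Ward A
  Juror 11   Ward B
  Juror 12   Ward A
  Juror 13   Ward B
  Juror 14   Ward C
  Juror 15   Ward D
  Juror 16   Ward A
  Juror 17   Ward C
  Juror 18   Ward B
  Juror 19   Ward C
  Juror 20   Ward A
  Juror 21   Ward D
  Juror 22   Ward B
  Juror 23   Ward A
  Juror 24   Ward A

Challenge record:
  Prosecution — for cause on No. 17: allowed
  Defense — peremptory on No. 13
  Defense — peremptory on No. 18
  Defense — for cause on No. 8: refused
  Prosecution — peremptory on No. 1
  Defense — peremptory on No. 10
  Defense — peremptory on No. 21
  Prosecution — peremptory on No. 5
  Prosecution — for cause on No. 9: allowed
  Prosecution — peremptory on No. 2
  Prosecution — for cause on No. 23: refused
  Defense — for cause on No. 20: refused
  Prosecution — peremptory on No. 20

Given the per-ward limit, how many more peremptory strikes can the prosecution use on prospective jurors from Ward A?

Prosecution peremptories so far: #1, #5, #2, #20 — 4 of 9 used, 5 left overall.
Against Ward A: #20 — 1 used; per-ward cap 2 leaves 1.
Binding limit: min(5, 1) = 1.

1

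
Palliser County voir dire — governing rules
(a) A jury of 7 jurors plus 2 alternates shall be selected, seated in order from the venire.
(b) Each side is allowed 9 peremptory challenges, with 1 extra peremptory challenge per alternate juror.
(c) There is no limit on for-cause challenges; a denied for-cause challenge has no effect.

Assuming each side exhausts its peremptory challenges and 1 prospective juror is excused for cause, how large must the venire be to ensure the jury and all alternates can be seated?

32

Seats to fill: 7 + 2 alternates = 9.
Peremptories: 9 + 1×2 = 11 per side × 2 sides = 22.
For-cause removals: 1.
Minimum venire: 9 + 22 + 1 = 32.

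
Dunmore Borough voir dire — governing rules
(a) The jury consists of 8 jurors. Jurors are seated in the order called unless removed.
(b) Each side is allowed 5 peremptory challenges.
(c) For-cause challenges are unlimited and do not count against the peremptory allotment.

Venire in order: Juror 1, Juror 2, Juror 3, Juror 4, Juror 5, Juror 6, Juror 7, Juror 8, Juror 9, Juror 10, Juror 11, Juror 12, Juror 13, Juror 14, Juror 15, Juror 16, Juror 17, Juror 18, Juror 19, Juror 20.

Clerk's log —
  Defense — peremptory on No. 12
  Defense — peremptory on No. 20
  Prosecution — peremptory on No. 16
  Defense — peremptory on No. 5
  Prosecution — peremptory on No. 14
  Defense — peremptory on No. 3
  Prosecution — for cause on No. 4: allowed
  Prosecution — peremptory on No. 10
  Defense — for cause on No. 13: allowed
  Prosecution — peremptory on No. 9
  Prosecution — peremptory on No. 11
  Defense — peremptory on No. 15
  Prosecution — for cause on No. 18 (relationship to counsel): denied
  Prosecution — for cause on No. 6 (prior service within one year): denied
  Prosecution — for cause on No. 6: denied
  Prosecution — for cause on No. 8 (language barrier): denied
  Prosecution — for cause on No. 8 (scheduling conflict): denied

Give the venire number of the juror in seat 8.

Removed: #3, #4, #5, #9, #10, #11, #12, #13, #14, #15, #16, #20. (#6, #8, #18 stay — for-cause denied.)
Seating in order: seats 1–8 → #1, #2, #6, #7, #8, #17, #18, #19.
So seat 8 is #19.

19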